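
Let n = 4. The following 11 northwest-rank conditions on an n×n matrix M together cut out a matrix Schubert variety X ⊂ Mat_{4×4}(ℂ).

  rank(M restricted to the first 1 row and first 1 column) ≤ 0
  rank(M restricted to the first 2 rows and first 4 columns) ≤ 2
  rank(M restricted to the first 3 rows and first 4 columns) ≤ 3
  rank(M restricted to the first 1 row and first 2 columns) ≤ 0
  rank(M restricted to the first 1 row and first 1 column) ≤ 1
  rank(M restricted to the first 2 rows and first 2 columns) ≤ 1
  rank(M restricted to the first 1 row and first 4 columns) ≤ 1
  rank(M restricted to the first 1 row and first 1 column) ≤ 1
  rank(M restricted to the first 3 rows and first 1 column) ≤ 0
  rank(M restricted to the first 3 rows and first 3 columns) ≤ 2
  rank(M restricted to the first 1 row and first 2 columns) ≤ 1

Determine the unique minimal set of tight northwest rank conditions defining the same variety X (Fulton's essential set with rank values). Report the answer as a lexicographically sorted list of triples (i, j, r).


Reconstructing r_w from the 11 given conditions:

  row 1: 0  0  1  1
  row 2: 0  1  2  2
  row 3: 0  1  2  3
  row 4: 1  2  3  4

giving w = (3, 2, 4, 1) via Δ²R.

2 SE-corners of the 4-cell Rothe diagram give Ess(w):

[(1, 2, 0), (3, 1, 0)]


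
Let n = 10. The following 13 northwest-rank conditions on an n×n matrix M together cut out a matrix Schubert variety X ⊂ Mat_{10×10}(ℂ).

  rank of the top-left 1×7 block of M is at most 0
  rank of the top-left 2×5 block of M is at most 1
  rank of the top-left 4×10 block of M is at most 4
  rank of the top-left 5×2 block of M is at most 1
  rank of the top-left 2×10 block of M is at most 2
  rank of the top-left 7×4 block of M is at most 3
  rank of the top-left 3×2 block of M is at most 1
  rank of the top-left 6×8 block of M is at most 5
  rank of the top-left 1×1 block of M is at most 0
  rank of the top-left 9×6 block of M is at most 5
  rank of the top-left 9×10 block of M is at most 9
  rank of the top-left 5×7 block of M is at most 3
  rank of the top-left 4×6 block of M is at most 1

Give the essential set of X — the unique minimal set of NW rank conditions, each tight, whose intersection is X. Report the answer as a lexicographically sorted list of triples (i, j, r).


The tightest implied rank at each (i,j), from the 13 conditions:

  row 1: 0 0 0 0 0 0 0 1 1 1
  row 2: 1 1 1 1 1 1 1 2 2 2
  row 3: 1 1 1 1 1 1 2 3 3 3
  row 4: 1 1 1 1 1 1 2 3 4 4
  row 5: 1 1 2 2 2 2 3 4 5 5
  row 6: 1 2 3 3 3 3 4 5 6 6
  row 7: 1 2 3 3 4 4 5 6 7 7
  row 8: 1 2 3 4 5 5 6 7 8 8
  row 9: 1 2 3 4 5 5 6 7 8 9
  row 10: 1 2 3 4 5 6 7 8 9 10

so w = (8, 1, 7, 9, 3, 2, 5, 4, 10, 6).

Fulton essential set (5 of the 20 Rothe cells):

[(1, 7, 0), (4, 6, 1), (5, 2, 1), (7, 4, 3), (9, 6, 5)]


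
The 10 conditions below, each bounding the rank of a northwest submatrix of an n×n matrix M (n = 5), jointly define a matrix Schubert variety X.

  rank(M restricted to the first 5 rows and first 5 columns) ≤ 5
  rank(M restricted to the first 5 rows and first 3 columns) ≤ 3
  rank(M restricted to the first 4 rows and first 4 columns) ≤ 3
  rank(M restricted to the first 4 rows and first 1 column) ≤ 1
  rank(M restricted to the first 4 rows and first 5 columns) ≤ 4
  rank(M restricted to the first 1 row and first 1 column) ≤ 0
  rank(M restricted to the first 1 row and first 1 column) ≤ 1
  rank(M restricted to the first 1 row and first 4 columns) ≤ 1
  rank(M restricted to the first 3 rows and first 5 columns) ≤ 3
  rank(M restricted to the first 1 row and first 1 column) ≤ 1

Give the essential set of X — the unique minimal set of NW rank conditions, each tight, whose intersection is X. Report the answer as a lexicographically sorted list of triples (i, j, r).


Rank table r_w(5×5) implied by the 10 constraints:

  0  1  1  1  1
  1  2  2  2  2
  1  2  3  3  3
  1  2  3  3  4
  1  2  3  4  5

so w = (2, 1, 3, 5, 4).

2 SE-corners of the 2-cell Rothe diagram give Ess(w):

[(1, 1, 0), (4, 4, 3)]


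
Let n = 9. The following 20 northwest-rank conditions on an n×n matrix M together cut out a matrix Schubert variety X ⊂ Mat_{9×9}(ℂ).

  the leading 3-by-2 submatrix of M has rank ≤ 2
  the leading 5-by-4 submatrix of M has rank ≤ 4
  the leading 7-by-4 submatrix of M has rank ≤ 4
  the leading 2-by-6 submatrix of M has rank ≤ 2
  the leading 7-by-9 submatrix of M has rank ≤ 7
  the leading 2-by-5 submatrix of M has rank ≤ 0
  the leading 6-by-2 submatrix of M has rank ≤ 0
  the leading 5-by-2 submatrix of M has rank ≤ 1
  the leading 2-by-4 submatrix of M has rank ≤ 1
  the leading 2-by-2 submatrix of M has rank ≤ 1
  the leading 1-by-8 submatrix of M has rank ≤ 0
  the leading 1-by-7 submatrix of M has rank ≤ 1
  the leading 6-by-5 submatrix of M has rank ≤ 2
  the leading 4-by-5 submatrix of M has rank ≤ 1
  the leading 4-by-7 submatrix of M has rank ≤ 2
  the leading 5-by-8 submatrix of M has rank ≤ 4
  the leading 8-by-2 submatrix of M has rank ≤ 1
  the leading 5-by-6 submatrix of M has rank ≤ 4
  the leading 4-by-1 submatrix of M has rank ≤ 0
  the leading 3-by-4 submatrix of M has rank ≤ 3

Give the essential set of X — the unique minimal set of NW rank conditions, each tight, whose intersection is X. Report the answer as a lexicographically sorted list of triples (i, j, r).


Recovering R(i,j) via the rank-extension bound from the 20 conditions:

  row 1: 0 | 0 | 0 | 0 | 0 | 0 | 0 | 0 | 1
  row 2: 0 | 0 | 0 | 0 | 0 | 1 | 1 | 1 | 2
  row 3: 0 | 0 | 1 | 1 | 1 | 2 | 2 | 2 | 3
  row 4: 0 | 0 | 1 | 1 | 1 | 2 | 2 | 3 | 4
  row 5: 0 | 0 | 1 | 2 | 2 | 3 | 3 | 4 | 5
  row 6: 0 | 0 | 1 | 2 | 2 | 3 | 4 | 5 | 6
  row 7: 1 | 1 | 2 | 3 | 3 | 4 | 5 | 6 | 7
  row 8: 1 | 1 | 2 | 3 | 4 | 5 | 6 | 7 | 8
  row 9: 1 | 2 | 3 | 4 | 5 | 6 | 7 | 8 | 9

hence w(1..9) = (9, 6, 3, 8, 4, 7, 1, 5, 2).

7 SE-corners of the 26-cell Rothe diagram give Ess(w):

[(1, 8, 0), (2, 5, 0), (4, 5, 1), (4, 7, 2), (6, 2, 0), (6, 5, 2), (8, 2, 1)]


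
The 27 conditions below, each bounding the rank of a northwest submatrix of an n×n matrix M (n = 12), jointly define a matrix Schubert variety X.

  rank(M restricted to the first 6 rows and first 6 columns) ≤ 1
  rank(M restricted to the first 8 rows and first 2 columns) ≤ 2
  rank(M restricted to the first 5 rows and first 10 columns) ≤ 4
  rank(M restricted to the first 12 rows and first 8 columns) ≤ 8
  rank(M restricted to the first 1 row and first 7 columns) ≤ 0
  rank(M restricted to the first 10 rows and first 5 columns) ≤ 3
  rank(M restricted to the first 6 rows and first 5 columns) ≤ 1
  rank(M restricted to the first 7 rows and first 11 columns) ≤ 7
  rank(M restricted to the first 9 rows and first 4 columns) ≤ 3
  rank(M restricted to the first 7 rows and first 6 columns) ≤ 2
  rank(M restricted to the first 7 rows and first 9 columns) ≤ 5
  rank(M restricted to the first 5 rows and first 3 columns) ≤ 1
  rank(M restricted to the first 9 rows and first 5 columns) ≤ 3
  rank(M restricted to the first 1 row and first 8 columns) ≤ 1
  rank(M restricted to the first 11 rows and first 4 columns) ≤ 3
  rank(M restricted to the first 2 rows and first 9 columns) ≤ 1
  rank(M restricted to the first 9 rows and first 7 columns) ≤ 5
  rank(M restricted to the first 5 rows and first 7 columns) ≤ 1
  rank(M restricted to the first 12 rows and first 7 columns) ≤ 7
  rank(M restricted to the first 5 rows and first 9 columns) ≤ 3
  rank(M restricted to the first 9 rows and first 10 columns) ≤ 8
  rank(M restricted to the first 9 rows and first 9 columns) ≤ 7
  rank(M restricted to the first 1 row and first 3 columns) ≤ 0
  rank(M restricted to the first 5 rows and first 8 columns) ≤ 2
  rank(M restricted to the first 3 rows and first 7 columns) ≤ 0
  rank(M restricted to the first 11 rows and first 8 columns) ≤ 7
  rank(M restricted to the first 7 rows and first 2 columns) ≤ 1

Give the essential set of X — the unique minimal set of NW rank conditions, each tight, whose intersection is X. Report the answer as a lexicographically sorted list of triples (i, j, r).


Recovering R(i,j) via the rank-extension bound from the 27 conditions:

  R[1]: 0  0  0  0  0  0  0  1  1  1  1  1
  R[2]: 0  0  0  0  0  0  0  1  1  2  2  2
  R[3]: 0  0  0  0  0  0  0  1  2  3  3  3
  R[4]: 1  1  1  1  1  1  1  2  3  4  4  4
  R[5]: 1  1  1  1  1  1  1  2  3  4  5  5
  R[6]: 1  1  1  1  1  1  2  3  4  5  6  6
  R[7]: 1  1  2  2  2  2  3  4  5  6  7  7
  R[8]: 1  2  3  3  3  3  4  5  6  7  8  8
  R[9]: 1  2  3  3  3  4  5  6  7  8  9  9
  R[10]: 1  2  3  3  3  4  5  6  7  8  9  10
  R[11]: 1  2  3  3  4  5  6  7  8  9  10  11
  R[12]: 1  2  3  4  5  6  7  8  9  10  11  12

so w = (8, 10, 9, 1, 11, 7, 3, 2, 6, 12, 5, 4).

Rothe diagram D(w) (39 cells), 7 SE-corners (essential conditions):

[(2, 9, 1), (3, 7, 0), (5, 7, 1), (6, 6, 1), (7, 2, 1), (10, 5, 3), (11, 4, 3)]


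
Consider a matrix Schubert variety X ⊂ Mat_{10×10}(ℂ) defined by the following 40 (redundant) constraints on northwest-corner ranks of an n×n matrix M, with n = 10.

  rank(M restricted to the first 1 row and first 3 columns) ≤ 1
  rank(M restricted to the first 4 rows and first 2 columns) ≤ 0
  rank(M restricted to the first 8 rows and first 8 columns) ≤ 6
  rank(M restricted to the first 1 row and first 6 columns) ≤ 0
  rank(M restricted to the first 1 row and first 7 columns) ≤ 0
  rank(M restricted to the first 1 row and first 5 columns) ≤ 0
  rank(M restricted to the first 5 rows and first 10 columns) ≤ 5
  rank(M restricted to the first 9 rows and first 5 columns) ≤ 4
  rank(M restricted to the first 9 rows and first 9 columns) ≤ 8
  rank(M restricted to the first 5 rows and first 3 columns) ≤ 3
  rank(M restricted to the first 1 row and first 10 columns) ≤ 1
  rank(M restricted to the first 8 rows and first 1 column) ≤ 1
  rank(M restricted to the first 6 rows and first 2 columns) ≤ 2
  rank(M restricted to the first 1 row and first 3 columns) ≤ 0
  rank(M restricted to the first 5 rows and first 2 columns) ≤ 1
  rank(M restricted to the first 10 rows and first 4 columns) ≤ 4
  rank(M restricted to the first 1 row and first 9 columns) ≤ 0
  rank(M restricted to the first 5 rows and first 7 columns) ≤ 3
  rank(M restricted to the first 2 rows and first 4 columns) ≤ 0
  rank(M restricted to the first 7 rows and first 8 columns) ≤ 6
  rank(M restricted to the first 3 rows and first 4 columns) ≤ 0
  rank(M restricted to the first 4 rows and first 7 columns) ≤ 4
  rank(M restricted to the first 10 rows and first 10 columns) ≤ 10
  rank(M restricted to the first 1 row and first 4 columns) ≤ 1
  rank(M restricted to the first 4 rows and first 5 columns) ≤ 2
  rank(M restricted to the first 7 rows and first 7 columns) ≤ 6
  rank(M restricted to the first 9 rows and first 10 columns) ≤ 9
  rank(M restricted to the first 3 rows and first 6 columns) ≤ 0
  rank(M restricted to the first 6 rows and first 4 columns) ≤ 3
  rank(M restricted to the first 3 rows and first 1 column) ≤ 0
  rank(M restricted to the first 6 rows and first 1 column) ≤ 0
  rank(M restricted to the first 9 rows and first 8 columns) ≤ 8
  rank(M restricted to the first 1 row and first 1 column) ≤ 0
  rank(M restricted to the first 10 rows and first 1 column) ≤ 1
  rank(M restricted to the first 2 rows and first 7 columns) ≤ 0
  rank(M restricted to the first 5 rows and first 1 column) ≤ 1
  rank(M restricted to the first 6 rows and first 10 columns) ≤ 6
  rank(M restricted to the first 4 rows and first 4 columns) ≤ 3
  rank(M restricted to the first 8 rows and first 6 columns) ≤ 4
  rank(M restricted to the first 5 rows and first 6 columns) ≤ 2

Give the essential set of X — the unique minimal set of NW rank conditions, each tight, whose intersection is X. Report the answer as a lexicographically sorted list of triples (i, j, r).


The tightest implied rank at each (i,j), from the 40 conditions:

  row 1: 0, 0, 0, 0, 0, 0, 0, 0, 0, 1
  row 2: 0, 0, 0, 0, 0, 0, 0, 1, 1, 2
  row 3: 0, 0, 0, 0, 0, 0, 1, 2, 2, 3
  row 4: 0, 0, 1, 1, 1, 1, 2, 3, 3, 4
  row 5: 0, 1, 2, 2, 2, 2, 3, 4, 4, 5
  row 6: 0, 1, 2, 3, 3, 3, 4, 5, 5, 6
  row 7: 1, 2, 3, 4, 4, 4, 5, 6, 6, 7
  row 8: 1, 2, 3, 4, 4, 4, 5, 6, 7, 8
  row 9: 1, 2, 3, 4, 4, 5, 6, 7, 8, 9
  row 10: 1, 2, 3, 4, 5, 6, 7, 8, 9, 10

hence w(1..10) = (10, 8, 7, 3, 2, 4, 1, 9, 6, 5).

ℓ(w)=29; the 7 essential cells (i,j,r):

[(1, 9, 0), (2, 7, 0), (3, 6, 0), (4, 2, 0), (6, 1, 0), (8, 6, 4), (9, 5, 4)]


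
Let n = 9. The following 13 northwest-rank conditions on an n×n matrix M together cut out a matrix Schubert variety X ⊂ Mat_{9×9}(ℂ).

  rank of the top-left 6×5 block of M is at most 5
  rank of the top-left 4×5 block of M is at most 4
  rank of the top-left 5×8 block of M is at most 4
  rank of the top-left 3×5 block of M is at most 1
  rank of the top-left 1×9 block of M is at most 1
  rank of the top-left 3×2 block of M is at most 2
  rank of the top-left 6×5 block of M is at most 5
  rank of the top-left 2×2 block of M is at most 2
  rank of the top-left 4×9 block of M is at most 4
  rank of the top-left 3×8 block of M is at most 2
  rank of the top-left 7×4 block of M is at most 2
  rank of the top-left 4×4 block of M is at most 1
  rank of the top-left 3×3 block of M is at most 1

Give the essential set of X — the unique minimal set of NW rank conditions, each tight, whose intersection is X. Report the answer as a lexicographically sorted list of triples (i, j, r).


Computing R[i][j] = min implied NW-rank bound (n=9, 13 conditions):

  row 1: 1 1 1 1 1 1 1 1 1
  row 2: 1 1 1 1 1 2 2 2 2
  row 3: 1 1 1 1 1 2 2 2 3
  row 4: 1 1 1 1 2 3 3 3 4
  row 5: 1 2 2 2 3 4 4 4 5
  row 6: 1 2 2 2 3 4 5 5 6
  row 7: 1 2 2 2 3 4 5 6 7
  row 8: 1 2 3 3 4 5 6 7 8
  row 9: 1 2 3 4 5 6 7 8 9

the unique w with this rank table is (1, 6, 9, 5, 2, 7, 8, 3, 4).

D(w) has 17 cells with 4 SE-corners; essential set:

[(3, 5, 1), (3, 8, 2), (4, 4, 1), (7, 4, 2)]


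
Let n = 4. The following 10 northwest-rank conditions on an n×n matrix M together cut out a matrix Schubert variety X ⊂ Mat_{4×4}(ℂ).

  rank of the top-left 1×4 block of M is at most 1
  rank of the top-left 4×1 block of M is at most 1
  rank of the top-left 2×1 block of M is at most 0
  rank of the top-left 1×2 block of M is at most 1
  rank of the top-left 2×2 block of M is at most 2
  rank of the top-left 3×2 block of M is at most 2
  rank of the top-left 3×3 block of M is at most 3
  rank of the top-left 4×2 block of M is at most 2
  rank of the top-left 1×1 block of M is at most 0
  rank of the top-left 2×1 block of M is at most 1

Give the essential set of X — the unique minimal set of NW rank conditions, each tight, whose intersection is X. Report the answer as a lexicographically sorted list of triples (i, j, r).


Recovering R(i,j) via the rank-extension bound from the 10 conditions:

  R[1]: 0 1 1 1
  R[2]: 0 1 2 2
  R[3]: 1 2 3 3
  R[4]: 1 2 3 4

hence w(1..4) = (2, 3, 1, 4).

D(w) has 2 cells with 1 SE-corner; essential set:

[(2, 1, 0)]


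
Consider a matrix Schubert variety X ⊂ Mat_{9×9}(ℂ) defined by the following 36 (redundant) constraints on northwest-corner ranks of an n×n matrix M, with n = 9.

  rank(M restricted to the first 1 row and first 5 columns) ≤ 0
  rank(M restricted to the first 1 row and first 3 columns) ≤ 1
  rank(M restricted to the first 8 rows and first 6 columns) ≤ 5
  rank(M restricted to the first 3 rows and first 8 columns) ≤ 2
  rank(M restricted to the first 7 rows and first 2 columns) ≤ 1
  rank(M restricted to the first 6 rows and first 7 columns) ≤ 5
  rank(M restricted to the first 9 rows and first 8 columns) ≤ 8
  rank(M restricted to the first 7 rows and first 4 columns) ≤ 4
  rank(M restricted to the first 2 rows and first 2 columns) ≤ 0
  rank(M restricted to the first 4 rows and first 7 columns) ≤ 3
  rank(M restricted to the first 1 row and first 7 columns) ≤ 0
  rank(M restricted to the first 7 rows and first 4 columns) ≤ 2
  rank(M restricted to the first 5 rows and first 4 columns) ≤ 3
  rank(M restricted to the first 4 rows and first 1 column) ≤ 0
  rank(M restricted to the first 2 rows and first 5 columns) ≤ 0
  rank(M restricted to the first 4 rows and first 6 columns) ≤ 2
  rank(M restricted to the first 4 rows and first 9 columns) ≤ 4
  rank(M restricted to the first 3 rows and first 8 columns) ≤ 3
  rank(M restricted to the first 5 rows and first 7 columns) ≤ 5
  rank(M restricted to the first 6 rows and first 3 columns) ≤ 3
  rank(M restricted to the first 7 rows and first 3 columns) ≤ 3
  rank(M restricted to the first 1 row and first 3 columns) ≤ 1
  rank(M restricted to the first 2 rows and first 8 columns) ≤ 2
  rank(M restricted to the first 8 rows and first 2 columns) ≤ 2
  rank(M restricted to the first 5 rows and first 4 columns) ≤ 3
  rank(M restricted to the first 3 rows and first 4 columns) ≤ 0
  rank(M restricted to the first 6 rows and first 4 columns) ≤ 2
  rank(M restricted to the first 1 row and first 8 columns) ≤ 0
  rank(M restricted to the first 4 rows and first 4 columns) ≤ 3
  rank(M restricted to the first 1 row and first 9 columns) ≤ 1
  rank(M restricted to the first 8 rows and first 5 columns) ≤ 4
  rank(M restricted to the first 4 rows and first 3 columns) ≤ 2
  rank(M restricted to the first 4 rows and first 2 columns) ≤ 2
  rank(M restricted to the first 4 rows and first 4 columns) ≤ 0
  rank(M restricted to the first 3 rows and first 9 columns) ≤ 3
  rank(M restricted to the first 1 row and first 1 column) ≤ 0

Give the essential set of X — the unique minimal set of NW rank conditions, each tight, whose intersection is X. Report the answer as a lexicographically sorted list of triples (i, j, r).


Reconstructing r_w from the 36 given conditions:

  R[1]: 0  0  0  0  0  0  0  0  1
  R[2]: 0  0  0  0  0  1  1  1  2
  R[3]: 0  0  0  0  1  2  2  2  3
  R[4]: 0  0  0  0  1  2  3  3  4
  R[5]: 1  1  1  1  2  3  4  4  5
  R[6]: 1  1  2  2  3  4  5  5  6
  R[7]: 1  1  2  2  3  4  5  6  7
  R[8]: 1  2  3  3  4  5  6  7  8
  R[9]: 1  2  3  4  5  6  7  8  9

reading off 1-entries of Δ²R: w = (9, 6, 5, 7, 1, 3, 8, 2, 4).

|D(w)|=24, |Ess(w)|=5:

[(1, 8, 0), (2, 5, 0), (4, 4, 0), (7, 2, 1), (7, 4, 2)]


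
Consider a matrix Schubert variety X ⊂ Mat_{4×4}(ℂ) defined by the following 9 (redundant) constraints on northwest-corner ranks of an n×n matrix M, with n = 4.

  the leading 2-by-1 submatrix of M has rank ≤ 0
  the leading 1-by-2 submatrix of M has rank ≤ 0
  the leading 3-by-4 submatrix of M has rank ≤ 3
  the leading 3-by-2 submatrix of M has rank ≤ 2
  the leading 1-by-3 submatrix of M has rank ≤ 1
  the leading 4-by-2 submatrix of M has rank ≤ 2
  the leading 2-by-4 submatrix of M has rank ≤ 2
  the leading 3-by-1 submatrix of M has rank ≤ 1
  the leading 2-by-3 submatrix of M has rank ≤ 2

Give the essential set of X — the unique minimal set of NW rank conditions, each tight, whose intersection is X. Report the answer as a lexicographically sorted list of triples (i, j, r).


Reconstructing r_w from the 9 given conditions:

  row 1: 0 | 0 | 1 | 1
  row 2: 0 | 1 | 2 | 2
  row 3: 1 | 2 | 3 | 3
  row 4: 1 | 2 | 3 | 4

giving w = (3, 2, 1, 4) via Δ²R.

2 SE-corners of the 3-cell Rothe diagram give Ess(w):

[(1, 2, 0), (2, 1, 0)]


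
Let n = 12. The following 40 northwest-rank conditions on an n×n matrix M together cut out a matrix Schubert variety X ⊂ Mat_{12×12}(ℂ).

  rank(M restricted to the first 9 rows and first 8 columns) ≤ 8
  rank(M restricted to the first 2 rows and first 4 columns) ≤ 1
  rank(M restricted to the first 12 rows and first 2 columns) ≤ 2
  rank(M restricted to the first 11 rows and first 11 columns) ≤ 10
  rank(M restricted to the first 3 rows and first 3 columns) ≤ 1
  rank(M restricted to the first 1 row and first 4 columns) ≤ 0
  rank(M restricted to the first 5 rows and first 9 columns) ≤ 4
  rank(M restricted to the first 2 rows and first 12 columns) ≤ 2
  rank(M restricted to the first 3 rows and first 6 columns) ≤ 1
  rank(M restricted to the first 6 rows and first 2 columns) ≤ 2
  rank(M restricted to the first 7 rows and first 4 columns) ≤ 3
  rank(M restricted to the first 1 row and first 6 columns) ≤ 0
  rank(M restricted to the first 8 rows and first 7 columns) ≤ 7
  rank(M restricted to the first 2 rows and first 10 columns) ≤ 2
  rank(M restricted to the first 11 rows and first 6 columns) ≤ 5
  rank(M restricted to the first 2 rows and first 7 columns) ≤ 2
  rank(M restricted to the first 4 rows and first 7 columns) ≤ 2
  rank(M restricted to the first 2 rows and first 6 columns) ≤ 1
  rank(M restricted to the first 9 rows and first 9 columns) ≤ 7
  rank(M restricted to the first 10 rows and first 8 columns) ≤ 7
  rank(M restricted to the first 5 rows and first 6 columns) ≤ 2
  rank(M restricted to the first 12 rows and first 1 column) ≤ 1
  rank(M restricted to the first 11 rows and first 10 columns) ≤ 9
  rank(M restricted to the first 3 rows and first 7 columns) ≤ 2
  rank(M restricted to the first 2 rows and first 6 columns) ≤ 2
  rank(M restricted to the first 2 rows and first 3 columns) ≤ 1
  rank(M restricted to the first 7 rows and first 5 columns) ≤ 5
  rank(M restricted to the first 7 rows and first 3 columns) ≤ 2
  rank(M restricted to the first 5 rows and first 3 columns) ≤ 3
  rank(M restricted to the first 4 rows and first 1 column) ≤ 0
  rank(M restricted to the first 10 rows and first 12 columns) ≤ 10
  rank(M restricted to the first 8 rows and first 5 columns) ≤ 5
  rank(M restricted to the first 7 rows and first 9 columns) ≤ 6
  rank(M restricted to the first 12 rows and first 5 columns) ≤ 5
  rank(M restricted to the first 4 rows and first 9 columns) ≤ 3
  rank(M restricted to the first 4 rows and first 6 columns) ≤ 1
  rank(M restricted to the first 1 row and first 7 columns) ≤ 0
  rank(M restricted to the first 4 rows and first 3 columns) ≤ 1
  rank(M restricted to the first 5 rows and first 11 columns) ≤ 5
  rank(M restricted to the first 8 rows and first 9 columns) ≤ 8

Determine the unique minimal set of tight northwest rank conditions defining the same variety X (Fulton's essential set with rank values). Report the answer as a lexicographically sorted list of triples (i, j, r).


Reconstructing r_w from the 40 given conditions:

  row 1: 0  0  0  0  0  0  0  1  1  1  1  1
  row 2: 0  1  1  1  1  1  1  2  2  2  2  2
  row 3: 0  1  1  1  1  1  2  3  3  3  3  3
  row 4: 0  1  1  1  1  1  2  3  3  4  4  4
  row 5: 1  2  2  2  2  2  3  4  4  5  5  5
  row 6: 1  2  2  3  3  3  4  5  5  6  6  6
  row 7: 1  2  2  3  4  4  5  6  6  7  7  7
  row 8: 1  2  3  4  5  5  6  7  7  8  8  8
  row 9: 1  2  3  4  5  5  6  7  7  8  9  9
  row 10: 1  2  3  4  5  5  6  7  8  9  10  10
  row 11: 1  2  3  4  5  5  6  7  8  9  10  11
  row 12: 1  2  3  4  5  6  7  8  9  10  11  12

second differences of R give the permutation w = (8, 2, 7, 10, 1, 4, 5, 3, 11, 9, 12, 6).

7 SE-corners of the 25-cell Rothe diagram give Ess(w):

[(1, 7, 0), (4, 1, 0), (4, 6, 1), (4, 9, 3), (7, 3, 2), (9, 9, 7), (11, 6, 5)]


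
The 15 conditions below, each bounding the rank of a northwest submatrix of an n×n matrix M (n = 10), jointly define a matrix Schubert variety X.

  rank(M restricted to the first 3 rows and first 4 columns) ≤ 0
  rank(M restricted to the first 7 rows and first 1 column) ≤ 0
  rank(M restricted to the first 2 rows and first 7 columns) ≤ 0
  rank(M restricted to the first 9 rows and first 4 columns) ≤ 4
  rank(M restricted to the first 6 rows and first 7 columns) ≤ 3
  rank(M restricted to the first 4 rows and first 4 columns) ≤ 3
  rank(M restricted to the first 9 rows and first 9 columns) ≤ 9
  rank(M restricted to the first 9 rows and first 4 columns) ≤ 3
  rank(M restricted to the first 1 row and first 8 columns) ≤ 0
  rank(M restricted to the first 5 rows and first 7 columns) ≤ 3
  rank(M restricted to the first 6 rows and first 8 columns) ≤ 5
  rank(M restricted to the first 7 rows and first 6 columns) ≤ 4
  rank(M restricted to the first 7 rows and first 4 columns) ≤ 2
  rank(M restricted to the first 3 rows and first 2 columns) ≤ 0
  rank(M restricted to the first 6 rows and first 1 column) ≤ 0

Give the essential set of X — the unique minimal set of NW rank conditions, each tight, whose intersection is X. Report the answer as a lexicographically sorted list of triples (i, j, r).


Propagating the 15 rank bounds to every northwest block:

  R[1]: 0 | 0 | 0 | 0 | 0 | 0 | 0 | 0 | 1 | 1
  R[2]: 0 | 0 | 0 | 0 | 0 | 0 | 0 | 1 | 2 | 2
  R[3]: 0 | 0 | 0 | 0 | 1 | 1 | 1 | 2 | 3 | 3
  R[4]: 0 | 1 | 1 | 1 | 2 | 2 | 2 | 3 | 4 | 4
  R[5]: 0 | 1 | 2 | 2 | 3 | 3 | 3 | 4 | 5 | 5
  R[6]: 0 | 1 | 2 | 2 | 3 | 3 | 3 | 4 | 5 | 6
  R[7]: 0 | 1 | 2 | 2 | 3 | 4 | 4 | 5 | 6 | 7
  R[8]: 1 | 2 | 3 | 3 | 4 | 5 | 5 | 6 | 7 | 8
  R[9]: 1 | 2 | 3 | 3 | 4 | 5 | 6 | 7 | 8 | 9
  R[10]: 1 | 2 | 3 | 4 | 5 | 6 | 7 | 8 | 9 | 10

giving w = (9, 8, 5, 2, 3, 10, 6, 1, 7, 4) via Δ²R.

D(w) has 28 cells with 7 SE-corners; essential set:

[(1, 8, 0), (2, 7, 0), (3, 4, 0), (6, 7, 3), (7, 1, 0), (7, 4, 2), (9, 4, 3)]


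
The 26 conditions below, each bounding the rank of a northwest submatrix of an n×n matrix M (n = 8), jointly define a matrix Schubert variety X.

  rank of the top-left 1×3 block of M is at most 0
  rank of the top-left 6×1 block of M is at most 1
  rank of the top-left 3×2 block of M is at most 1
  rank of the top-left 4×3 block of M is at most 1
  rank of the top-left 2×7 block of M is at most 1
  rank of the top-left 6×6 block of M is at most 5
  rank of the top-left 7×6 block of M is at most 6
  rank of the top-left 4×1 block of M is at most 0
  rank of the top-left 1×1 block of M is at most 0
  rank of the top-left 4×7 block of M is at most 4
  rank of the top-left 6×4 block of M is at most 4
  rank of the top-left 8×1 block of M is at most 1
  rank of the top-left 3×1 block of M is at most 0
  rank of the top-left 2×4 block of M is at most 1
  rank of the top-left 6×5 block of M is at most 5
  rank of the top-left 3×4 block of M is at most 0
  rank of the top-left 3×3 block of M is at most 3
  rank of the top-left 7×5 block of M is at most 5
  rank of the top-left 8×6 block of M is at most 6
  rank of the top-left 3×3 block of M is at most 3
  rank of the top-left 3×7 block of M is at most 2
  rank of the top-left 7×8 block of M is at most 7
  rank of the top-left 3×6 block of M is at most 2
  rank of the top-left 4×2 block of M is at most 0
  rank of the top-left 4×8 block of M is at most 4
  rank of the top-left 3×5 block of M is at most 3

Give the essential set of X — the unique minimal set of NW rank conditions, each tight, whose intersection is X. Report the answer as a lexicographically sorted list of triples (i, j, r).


Recovering R(i,j) via the rank-extension bound from the 26 conditions:

  0 0 0 0 1 1 1 1
  0 0 0 0 1 1 1 2
  0 0 0 0 1 2 2 3
  0 0 1 1 2 3 3 4
  1 1 2 2 3 4 4 5
  1 2 3 3 4 5 5 6
  1 2 3 4 5 6 6 7
  1 2 3 4 5 6 7 8

giving w = (5, 8, 6, 3, 1, 2, 4, 7) via Δ²R.

Fulton essential set (3 of the 16 Rothe cells):

[(2, 7, 1), (3, 4, 0), (4, 2, 0)]


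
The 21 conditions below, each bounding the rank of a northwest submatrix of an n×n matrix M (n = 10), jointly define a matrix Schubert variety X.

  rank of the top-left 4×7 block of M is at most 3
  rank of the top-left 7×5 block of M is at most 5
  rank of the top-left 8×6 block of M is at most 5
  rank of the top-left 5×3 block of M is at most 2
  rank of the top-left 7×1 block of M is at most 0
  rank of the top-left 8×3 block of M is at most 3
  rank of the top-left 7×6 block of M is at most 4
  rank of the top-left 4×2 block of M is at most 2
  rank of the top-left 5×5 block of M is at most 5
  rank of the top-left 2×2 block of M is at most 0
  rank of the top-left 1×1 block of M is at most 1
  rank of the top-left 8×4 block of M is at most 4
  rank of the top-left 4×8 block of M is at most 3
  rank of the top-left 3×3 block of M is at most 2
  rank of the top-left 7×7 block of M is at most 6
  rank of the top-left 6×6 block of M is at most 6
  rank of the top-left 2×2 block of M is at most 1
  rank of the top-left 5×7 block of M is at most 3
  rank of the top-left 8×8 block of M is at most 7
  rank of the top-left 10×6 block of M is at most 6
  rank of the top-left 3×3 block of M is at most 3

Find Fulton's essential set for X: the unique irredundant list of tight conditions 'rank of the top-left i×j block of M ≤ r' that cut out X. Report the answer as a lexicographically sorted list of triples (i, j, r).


Propagating the 21 rank bounds to every northwest block:

  0 | 0 | 1 | 1 | 1 | 1 | 1 | 1 | 1 | 1
  0 | 0 | 1 | 2 | 2 | 2 | 2 | 2 | 2 | 2
  0 | 1 | 2 | 3 | 3 | 3 | 3 | 3 | 3 | 3
  0 | 1 | 2 | 3 | 3 | 3 | 3 | 3 | 4 | 4
  0 | 1 | 2 | 3 | 3 | 3 | 3 | 4 | 5 | 5
  0 | 1 | 2 | 3 | 4 | 4 | 4 | 5 | 6 | 6
  0 | 1 | 2 | 3 | 4 | 4 | 5 | 6 | 7 | 7
  1 | 2 | 3 | 4 | 5 | 5 | 6 | 7 | 8 | 8
  1 | 2 | 3 | 4 | 5 | 6 | 7 | 8 | 9 | 9
  1 | 2 | 3 | 4 | 5 | 6 | 7 | 8 | 9 | 10

hence w(1..10) = (3, 4, 2, 9, 8, 5, 7, 1, 6, 10).

5 SE-corners of the 17-cell Rothe diagram give Ess(w):

[(2, 2, 0), (4, 8, 3), (5, 7, 3), (7, 1, 0), (7, 6, 4)]


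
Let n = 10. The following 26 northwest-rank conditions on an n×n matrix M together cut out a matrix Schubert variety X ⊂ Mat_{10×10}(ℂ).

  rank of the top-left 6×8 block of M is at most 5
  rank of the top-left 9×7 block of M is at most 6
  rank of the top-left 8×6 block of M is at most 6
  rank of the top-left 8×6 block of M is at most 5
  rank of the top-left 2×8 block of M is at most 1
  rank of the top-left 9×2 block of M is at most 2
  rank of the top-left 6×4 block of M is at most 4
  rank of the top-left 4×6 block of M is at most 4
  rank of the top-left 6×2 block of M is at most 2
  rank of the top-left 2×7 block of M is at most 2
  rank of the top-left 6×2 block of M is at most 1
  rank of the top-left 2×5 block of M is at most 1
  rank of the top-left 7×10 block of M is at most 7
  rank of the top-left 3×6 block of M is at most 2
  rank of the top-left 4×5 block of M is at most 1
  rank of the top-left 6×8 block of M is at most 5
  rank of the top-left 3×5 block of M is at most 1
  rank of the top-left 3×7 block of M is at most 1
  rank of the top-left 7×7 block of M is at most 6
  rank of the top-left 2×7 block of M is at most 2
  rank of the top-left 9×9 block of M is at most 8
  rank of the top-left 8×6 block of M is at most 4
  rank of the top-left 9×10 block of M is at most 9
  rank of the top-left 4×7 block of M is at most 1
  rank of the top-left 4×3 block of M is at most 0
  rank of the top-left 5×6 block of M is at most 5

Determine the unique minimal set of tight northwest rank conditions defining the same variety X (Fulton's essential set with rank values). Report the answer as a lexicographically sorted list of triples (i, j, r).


Propagating the 26 rank bounds to every northwest block:

  i=1: 0 0 0 1 1 1 1 1 1 1
  i=2: 0 0 0 1 1 1 1 1 2 2
  i=3: 0 0 0 1 1 1 1 2 3 3
  i=4: 0 0 0 1 1 1 1 2 3 4
  i=5: 1 1 1 2 2 2 2 3 4 5
  i=6: 1 1 2 3 3 3 3 4 5 6
  i=7: 1 2 3 4 4 4 4 5 6 7
  i=8: 1 2 3 4 4 4 5 6 7 8
  i=9: 1 2 3 4 5 5 6 7 8 9
  i=10: 1 2 3 4 5 6 7 8 9 10

hence w(1..10) = (4, 9, 8, 10, 1, 3, 2, 7, 5, 6).

D(w) has 25 cells with 5 SE-corners; essential set:

[(2, 8, 1), (4, 3, 0), (4, 7, 1), (6, 2, 1), (8, 6, 4)]


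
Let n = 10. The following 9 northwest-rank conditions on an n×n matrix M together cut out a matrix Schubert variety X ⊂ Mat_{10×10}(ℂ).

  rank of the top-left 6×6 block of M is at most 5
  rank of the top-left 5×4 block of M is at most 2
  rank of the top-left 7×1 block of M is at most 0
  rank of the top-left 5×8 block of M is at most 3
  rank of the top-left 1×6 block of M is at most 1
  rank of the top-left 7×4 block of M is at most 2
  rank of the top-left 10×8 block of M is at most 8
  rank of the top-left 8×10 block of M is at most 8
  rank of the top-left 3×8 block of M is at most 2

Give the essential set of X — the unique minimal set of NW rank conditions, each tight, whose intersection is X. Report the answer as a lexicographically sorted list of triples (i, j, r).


Propagating the 9 rank bounds to every northwest block:

  row 1: 0 1 1 1 1 1 1 1 1 1
  row 2: 0 1 2 2 2 2 2 2 2 2
  row 3: 0 1 2 2 2 2 2 2 3 3
  row 4: 0 1 2 2 3 3 3 3 4 4
  row 5: 0 1 2 2 3 3 3 3 4 5
  row 6: 0 1 2 2 3 4 4 4 5 6
  row 7: 0 1 2 2 3 4 5 5 6 7
  row 8: 1 2 3 3 4 5 6 6 7 8
  row 9: 1 2 3 4 5 6 7 7 8 9
  row 10: 1 2 3 4 5 6 7 8 9 10

hence w(1..10) = (2, 3, 9, 5, 10, 6, 7, 1, 4, 8).

|D(w)|=19, |Ess(w)|=4:

[(3, 8, 2), (5, 8, 3), (7, 1, 0), (7, 4, 2)]


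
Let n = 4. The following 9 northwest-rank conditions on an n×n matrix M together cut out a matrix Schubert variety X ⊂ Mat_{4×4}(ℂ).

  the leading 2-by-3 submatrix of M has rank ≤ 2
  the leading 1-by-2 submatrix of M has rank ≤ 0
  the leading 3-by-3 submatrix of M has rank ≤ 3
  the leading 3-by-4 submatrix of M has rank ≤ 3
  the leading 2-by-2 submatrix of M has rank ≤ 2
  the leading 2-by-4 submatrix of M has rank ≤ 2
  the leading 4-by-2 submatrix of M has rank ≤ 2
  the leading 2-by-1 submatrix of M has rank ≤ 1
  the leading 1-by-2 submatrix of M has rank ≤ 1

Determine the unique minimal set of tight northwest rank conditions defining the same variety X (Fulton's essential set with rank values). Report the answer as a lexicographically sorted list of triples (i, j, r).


Rank table r_w(4×4) implied by the 9 constraints:

  0 | 0 | 1 | 1
  1 | 1 | 2 | 2
  1 | 2 | 3 | 3
  1 | 2 | 3 | 4

the unique w with this rank table is (3, 1, 2, 4).

|D(w)|=2, |Ess(w)|=1:

[(1, 2, 0)]


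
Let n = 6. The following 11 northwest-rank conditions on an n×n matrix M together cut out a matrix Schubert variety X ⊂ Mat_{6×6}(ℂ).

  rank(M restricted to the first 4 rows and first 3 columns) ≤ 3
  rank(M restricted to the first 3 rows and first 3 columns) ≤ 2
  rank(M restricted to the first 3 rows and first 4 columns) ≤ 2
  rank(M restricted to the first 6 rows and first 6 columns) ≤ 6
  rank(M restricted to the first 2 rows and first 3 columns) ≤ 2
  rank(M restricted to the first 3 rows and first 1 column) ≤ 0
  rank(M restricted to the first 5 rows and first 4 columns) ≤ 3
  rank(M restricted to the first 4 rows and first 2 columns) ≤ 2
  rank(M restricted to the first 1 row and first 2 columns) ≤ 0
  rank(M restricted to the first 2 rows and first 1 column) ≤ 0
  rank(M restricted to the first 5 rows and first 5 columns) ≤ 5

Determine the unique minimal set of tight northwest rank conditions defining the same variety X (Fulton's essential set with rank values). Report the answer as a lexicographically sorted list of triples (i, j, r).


Propagating the 11 rank bounds to every northwest block:

  0 0 1 1 1 1
  0 1 2 2 2 2
  0 1 2 2 3 3
  1 2 3 3 4 4
  1 2 3 3 4 5
  1 2 3 4 5 6

second differences of R give the permutation w = (3, 2, 5, 1, 6, 4).

D(w) has 6 cells with 4 SE-corners; essential set:

[(1, 2, 0), (3, 1, 0), (3, 4, 2), (5, 4, 3)]


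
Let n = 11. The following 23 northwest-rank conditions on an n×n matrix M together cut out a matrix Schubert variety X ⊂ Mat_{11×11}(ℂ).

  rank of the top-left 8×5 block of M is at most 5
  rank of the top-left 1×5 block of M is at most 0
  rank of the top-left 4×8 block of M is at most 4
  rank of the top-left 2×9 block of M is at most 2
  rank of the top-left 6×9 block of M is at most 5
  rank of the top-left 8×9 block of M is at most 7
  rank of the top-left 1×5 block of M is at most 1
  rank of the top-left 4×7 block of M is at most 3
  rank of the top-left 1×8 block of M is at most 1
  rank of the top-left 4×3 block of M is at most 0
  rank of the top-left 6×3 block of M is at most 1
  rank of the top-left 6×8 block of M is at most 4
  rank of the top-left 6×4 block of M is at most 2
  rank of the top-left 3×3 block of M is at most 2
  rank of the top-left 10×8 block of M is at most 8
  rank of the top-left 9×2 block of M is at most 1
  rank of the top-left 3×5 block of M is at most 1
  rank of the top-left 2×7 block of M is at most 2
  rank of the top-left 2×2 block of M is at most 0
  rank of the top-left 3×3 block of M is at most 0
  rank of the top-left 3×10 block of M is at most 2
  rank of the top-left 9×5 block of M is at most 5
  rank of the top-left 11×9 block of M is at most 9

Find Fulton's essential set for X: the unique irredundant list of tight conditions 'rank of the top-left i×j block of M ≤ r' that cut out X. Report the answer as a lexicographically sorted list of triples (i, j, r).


The tightest implied rank at each (i,j), from the 23 conditions:

  R[1]: 0  0  0  0  0  1  1  1  1  1  1
  R[2]: 0  0  0  1  1  2  2  2  2  2  2
  R[3]: 0  0  0  1  1  2  2  2  2  2  3
  R[4]: 0  0  0  1  2  3  3  3  3  3  4
  R[5]: 1  1  1  2  3  4  4  4  4  4  5
  R[6]: 1  1  1  2  3  4  4  4  5  5  6
  R[7]: 1  1  2  3  4  5  5  5  6  6  7
  R[8]: 1  1  2  3  4  5  6  6  7  7  8
  R[9]: 1  1  2  3  4  5  6  7  8  8  9
  R[10]: 1  2  3  4  5  6  7  8  9  9  10
  R[11]: 1  2  3  4  5  6  7  8  9  10  11

hence w(1..11) = (6, 4, 11, 5, 1, 9, 3, 7, 8, 2, 10).

D(w) has 26 cells with 7 SE-corners; essential set:

[(1, 5, 0), (3, 5, 1), (3, 10, 2), (4, 3, 0), (6, 3, 1), (6, 8, 4), (9, 2, 1)]


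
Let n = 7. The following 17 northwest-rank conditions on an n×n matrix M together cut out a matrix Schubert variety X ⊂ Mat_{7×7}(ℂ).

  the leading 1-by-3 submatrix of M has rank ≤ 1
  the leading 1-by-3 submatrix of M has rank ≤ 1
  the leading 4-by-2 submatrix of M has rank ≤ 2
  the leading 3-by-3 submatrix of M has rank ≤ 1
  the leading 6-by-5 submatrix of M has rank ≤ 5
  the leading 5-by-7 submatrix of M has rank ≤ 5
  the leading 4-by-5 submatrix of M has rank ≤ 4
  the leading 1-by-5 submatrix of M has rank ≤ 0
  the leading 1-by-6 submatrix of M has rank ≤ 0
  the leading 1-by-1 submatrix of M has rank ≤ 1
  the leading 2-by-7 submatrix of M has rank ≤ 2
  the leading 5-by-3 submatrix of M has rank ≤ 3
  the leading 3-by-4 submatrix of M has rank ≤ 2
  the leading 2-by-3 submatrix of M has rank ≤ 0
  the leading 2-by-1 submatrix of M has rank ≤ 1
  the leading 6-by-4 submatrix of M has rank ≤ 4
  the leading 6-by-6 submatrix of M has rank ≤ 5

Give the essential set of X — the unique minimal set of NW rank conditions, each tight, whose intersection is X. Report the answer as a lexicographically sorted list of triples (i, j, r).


Rank table r_w(7×7) implied by the 17 constraints:

  i=1: 0 0 0 0 0 0 1
  i=2: 0 0 0 1 1 1 2
  i=3: 1 1 1 2 2 2 3
  i=4: 1 2 2 3 3 3 4
  i=5: 1 2 3 4 4 4 5
  i=6: 1 2 3 4 5 5 6
  i=7: 1 2 3 4 5 6 7

hence w(1..7) = (7, 4, 1, 2, 3, 5, 6).

ℓ(w)=9; the 2 essential cells (i,j,r):

[(1, 6, 0), (2, 3, 0)]


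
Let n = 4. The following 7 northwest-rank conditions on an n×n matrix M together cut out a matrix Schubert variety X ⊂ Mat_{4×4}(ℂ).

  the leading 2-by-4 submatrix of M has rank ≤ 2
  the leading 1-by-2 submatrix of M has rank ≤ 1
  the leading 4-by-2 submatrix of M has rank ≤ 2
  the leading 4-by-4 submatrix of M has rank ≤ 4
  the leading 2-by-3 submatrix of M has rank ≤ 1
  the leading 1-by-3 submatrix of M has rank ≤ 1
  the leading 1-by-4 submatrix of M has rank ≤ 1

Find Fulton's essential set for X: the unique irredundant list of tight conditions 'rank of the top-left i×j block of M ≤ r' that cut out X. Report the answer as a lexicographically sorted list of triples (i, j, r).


Rank table r_w(4×4) implied by the 7 constraints:

  R[1]: 1  1  1  1
  R[2]: 1  1  1  2
  R[3]: 1  2  2  3
  R[4]: 1  2  3  4

so w = (1, 4, 2, 3).

Fulton essential set (1 of the 2 Rothe cells):

[(2, 3, 1)]


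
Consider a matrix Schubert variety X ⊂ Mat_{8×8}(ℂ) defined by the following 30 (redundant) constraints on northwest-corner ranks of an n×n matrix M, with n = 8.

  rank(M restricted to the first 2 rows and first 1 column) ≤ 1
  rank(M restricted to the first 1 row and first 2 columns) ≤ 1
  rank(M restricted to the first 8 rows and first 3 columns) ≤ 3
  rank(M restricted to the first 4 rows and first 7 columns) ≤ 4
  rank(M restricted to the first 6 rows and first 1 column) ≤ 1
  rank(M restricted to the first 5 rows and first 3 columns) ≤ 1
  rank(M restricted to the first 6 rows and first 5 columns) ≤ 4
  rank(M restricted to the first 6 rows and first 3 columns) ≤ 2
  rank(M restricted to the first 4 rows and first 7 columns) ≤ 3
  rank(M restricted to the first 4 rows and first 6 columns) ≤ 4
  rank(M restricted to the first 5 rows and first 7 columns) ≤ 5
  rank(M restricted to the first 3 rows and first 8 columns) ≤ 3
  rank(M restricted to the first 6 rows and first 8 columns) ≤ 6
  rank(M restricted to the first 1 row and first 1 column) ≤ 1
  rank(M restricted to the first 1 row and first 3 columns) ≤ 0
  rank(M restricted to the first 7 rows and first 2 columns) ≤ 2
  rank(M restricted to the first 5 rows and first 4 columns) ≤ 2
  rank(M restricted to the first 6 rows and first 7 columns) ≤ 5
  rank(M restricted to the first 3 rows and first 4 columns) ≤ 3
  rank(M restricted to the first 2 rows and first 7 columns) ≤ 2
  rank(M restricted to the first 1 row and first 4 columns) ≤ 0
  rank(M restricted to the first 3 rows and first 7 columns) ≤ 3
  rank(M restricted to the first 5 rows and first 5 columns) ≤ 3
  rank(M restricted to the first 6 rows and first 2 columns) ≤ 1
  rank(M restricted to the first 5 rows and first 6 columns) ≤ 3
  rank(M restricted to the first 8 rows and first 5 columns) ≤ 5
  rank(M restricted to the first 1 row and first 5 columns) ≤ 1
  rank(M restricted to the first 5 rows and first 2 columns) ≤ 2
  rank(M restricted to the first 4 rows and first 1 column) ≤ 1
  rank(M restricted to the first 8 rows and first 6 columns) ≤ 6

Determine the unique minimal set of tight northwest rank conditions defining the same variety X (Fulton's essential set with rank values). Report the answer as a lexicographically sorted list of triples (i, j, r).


Recovering R(i,j) via the rank-extension bound from the 30 conditions:

  row 1: 0 0 0 0 1 1 1 1
  row 2: 1 1 1 1 2 2 2 2
  row 3: 1 1 1 2 3 3 3 3
  row 4: 1 1 1 2 3 3 3 4
  row 5: 1 1 1 2 3 3 4 5
  row 6: 1 1 2 3 4 4 5 6
  row 7: 1 2 3 4 5 5 6 7
  row 8: 1 2 3 4 5 6 7 8

so w = (5, 1, 4, 8, 7, 3, 2, 6).

Rothe diagram D(w) (14 cells), 5 SE-corners (essential conditions):

[(1, 4, 0), (4, 7, 3), (5, 3, 1), (5, 6, 3), (6, 2, 1)]
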